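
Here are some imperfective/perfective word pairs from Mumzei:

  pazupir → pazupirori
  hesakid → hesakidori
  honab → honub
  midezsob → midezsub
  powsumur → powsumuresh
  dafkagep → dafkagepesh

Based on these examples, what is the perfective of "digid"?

pazupir and powsumur both end in -r yet inflect differently (pazupirori, powsumuresh), so the final letter is not what conditions the rule; the last vowel is.
"digid" has last vowel 'i'. The stems whose last vowel is 'i' (pazupir → pazupirori, hesakid → hesakidori) add -ori.
So digid → digidori.

digidori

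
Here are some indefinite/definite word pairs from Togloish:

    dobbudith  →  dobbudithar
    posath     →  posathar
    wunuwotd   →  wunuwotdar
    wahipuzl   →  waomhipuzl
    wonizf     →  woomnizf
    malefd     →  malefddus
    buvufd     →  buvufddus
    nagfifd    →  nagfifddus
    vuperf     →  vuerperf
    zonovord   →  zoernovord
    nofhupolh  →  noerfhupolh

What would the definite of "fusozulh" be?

"fusozulh" has second-to-last letter 'l'. The one such stem in the data (nofhupolh → noerfhupolh) inserts -er- after the first vowel (as do vuperf, zonovord), so the same rule applies.
So fusozulh → fuersozulh.

fuersozulh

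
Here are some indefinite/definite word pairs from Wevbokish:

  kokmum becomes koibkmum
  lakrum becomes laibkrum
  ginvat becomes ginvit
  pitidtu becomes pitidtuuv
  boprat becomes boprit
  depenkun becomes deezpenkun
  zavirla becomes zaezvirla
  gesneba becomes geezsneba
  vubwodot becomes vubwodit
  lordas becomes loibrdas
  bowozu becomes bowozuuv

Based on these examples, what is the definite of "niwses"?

bowozu and kokmum both have last vowel 'u' yet inflect differently (bowozuuv, koibkmum), so the last vowel is not what conditions the rule; the final letter is.
"niwses" ends in -s. The one such stem in the data (lordas → loibrdas) inserts -ib- after the first vowel (as do kokmum, lakrum), so the same rule applies.
So niwses → niibwses.

niibwses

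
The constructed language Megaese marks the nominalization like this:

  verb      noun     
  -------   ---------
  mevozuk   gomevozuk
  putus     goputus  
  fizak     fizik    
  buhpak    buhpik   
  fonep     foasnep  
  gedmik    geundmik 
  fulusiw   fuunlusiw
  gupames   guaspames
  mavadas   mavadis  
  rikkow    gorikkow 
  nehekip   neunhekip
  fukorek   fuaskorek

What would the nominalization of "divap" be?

divip

fulusiw and rikkow both end in -w yet inflect differently (fuunlusiw, gorikkow), so the final letter is not what conditions the rule; the last vowel is.
"divap" has last vowel 'a'. The stems whose last vowel is 'a' (mavadas → mavadis, fizak → fizik, buhpak → buhpik) change the last vowel to 'i'.
The other patterns: stems whose last vowel is 'i' insert -un- after the first vowel; stems whose last vowel is 'o' or 'u' add the prefix go-; stems whose last vowel is 'e' insert -as- after the first vowel.
So divap → divip.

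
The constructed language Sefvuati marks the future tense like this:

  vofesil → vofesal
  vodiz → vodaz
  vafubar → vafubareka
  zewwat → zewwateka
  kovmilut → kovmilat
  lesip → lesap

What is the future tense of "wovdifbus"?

wovdifbas

zewwat and kovmilut both end in -t yet inflect differently (zewwateka, kovmilat), so the final letter is not what conditions the rule; the last vowel is.
"wovdifbus" has last vowel 'u'. The one such stem in the data (kovmilut → kovmilat) changes the last vowel to 'a' (as do lesip, vodiz), so the same rule applies.
The other pattern: stems whose last vowel is 'a' add -eka.
So wovdifbus → wovdifbas.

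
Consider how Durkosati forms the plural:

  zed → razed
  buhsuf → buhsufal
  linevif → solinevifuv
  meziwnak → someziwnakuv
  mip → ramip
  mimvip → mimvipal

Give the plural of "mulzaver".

mip and mimvip both end in -p yet inflect differently (ramip, mimvipal), so the final letter is not what conditions the rule; the number of vowels is.
"mulzaver" has 3 vowels. The stems with 3 vowels (linevif → solinevifuv, meziwnak → someziwnakuv) add so- … -uv around the stem.
The other patterns: stems with 1 vowel add the prefix ra-; stems with 2 vowels add -al.
So mulzaver → somulzaveruv.

somulzaveruv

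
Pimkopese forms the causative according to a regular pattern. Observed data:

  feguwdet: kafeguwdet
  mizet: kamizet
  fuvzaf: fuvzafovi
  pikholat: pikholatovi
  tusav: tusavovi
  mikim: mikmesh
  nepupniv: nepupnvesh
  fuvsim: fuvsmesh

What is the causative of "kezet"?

kakezet

"kezet" has last vowel 'e'. The stems whose last vowel is 'e' (feguwdet → kafeguwdet, mizet → kamizet) add the prefix ka-.
The other patterns: stems whose last vowel is 'a' add -ovi; stems whose last vowel is 'i' delete the last vowel and add -esh.
So kezet → kakezet.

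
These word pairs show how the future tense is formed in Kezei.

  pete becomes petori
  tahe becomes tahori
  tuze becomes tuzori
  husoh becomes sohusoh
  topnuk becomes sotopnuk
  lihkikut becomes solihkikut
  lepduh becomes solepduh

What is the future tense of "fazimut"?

sofazimut

tahe and topnuk both begin with t- yet inflect differently (tahori, sotopnuk), so the first letter is not what conditions the rule; the final letter is.
"fazimut" ends in -t. The one such stem in the data (lihkikut → solihkikut) adds the prefix so-, so the same rule applies.
The other pattern: stems ending in -e drop the final letter and add -ori.
So fazimut → sofazimut.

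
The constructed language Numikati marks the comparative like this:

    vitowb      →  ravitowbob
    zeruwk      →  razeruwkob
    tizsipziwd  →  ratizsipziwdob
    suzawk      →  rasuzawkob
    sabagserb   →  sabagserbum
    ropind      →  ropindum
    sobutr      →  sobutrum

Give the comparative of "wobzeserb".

wobzeserbum

vitowb and sabagserb both end in -b yet inflect differently (ravitowbob, sabagserbum), so the final letter is not what conditions the rule; the second-to-last letter is.
"wobzeserb" has second-to-last letter 'r'. The one such stem in the data (sabagserb → sabagserbum) adds -um, so the same rule applies.
So wobzeserb → wobzeserbum.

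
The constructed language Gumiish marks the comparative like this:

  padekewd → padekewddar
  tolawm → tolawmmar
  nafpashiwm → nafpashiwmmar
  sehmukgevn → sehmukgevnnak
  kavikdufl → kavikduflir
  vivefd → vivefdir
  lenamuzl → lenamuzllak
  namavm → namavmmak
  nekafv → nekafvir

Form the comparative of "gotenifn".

gotenifnir

padekewd and vivefd both end in -d yet inflect differently (padekewddar, vivefdir), so the final letter is not what conditions the rule; the second-to-last letter is.
"gotenifn" has second-to-last letter 'f'. The stems whose second-to-last letter is 'f' (kavikdufl → kavikduflir, vivefd → vivefdir, nekafv → nekafvir) add -ir.
The other patterns: stems whose second-to-last letter is 'w' double the final consonant and add -ar; stems whose second-to-last letter is 'v' or 'z' double the final consonant and add -ak.
So gotenifn → gotenifnir.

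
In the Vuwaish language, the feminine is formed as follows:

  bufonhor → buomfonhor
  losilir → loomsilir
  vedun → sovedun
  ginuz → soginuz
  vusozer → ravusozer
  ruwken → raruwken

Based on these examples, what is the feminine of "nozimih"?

noomzimih

bufonhor and vusozer both end in -r yet inflect differently (buomfonhor, ravusozer), so the final letter is not what conditions the rule; the last vowel is.
"nozimih" has last vowel 'i'. The one such stem in the data (losilir → loomsilir) inserts -om- after the first vowel (as does bufonhor), so the same rule applies.
The other patterns: stems whose last vowel is 'u' add the prefix so-; stems whose last vowel is 'e' add the prefix ra-.
So nozimih → noomzimih.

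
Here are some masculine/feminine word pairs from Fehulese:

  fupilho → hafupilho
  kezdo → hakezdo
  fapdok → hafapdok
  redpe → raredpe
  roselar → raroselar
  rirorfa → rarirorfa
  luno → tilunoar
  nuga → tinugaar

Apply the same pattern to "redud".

"redud" begins with r-. The stems beginning with r- (redpe → raredpe, roselar → raroselar, rirorfa → rarirorfa) add the prefix ra-.
The other patterns: stems beginning with f- or k- add the prefix ha-; stems beginning with l- or n- add ti- … -ar around the stem.
So redud → raredud.

raredud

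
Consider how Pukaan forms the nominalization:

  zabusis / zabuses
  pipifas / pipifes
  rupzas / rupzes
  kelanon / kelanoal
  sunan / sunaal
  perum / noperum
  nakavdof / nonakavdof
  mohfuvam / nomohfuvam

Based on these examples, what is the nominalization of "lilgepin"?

pipifas and sunan both have last vowel 'a' yet inflect differently (pipifes, sunaal), so the last vowel is not what conditions the rule; the final letter is.
"lilgepin" ends in -n. The stems ending in -n (kelanon → kelanoal, sunan → sunaal) drop the final letter and add -al.
So lilgepin → lilgepial.

lilgepial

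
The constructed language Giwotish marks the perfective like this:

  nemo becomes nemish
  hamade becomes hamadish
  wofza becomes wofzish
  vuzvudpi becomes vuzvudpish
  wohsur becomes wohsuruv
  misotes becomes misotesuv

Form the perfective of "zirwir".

hamade and misotes both have last vowel 'e' yet inflect differently (hamadish, misotesuv), so the last vowel is not what conditions the rule; whether the stem ends in a vowel or a consonant is.
"zirwir" ends in a consonant. The stems ending in a consonant (wohsur → wohsuruv, misotes → misotesuv) add -uv.
The other pattern: stems ending in a vowel drop the final letter and add -ish.
So zirwir → zirwiruv.

zirwiruv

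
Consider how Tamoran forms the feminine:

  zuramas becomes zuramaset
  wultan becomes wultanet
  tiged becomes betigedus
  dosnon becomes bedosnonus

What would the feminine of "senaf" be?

wultan and dosnon both end in -n yet inflect differently (wultanet, bedosnonus), so the final letter is not what conditions the rule; the last vowel is.
"senaf" has last vowel 'a'. The stems whose last vowel is 'a' (zuramas → zuramaset, wultan → wultanet) add -et.
So senaf → senafet.

senafet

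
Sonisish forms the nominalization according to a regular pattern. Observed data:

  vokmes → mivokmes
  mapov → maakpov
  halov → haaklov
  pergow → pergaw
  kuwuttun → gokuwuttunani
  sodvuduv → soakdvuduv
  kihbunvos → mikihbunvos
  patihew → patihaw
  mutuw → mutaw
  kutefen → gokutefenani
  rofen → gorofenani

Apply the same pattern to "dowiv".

patihew and rofen both have last vowel 'e' yet inflect differently (patihaw, gorofenani), so the last vowel is not what conditions the rule; the final letter is.
"dowiv" ends in -v. The stems ending in -v (mapov → maakpov, sodvuduv → soakdvuduv, halov → haaklov) insert -ak- after the first vowel.
So dowiv → doakwiv.

doakwiv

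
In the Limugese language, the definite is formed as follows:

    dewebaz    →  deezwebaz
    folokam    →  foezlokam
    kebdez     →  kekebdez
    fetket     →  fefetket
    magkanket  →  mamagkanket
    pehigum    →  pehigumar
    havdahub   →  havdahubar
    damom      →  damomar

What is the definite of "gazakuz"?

dewebaz and kebdez both end in -z yet inflect differently (deezwebaz, kekebdez), so the final letter is not what conditions the rule; the last vowel is.
"gazakuz" has last vowel 'u'. The stems whose last vowel is 'u' (pehigum → pehigumar, havdahub → havdahubar) add -ar.
So gazakuz → gazakuzar.

gazakuzar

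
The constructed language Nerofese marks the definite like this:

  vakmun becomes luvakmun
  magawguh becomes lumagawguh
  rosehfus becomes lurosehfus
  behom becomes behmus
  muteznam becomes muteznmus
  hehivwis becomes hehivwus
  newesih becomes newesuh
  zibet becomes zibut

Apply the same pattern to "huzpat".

huzptus

rosehfus and hehivwis both end in -s yet inflect differently (lurosehfus, hehivwus), so the final letter is not what conditions the rule; the last vowel is.
"huzpat" has last vowel 'a'. The one such stem in the data (muteznam → muteznmus) deletes the last vowel and adds -us (as does behom), so the same rule applies.
So huzpat → huzptus.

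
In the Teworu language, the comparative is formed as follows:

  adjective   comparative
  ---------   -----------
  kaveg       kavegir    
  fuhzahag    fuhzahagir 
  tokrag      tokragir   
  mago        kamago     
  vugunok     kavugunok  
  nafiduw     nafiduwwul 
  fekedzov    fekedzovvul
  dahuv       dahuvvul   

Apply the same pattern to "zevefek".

mago and fekedzov both have last vowel 'o' yet inflect differently (kamago, fekedzovvul), so the last vowel is not what conditions the rule; the final letter is.
"zevefek" ends in -k. The one such stem in the data (vugunok → kavugunok) adds the prefix ka-, so the same rule applies.
The other patterns: stems ending in -g add -ir; stems ending in -v or -w double the final consonant and add -ul.
So zevefek → kazevefek.

kazevefek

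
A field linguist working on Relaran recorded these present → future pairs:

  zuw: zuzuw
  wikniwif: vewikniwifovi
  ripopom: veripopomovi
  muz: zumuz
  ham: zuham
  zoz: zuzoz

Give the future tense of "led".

zuled

"led" has 1 vowel. The stems with 1 vowel (muz → zumuz, zuw → zuzuw, zoz → zuzoz) add the prefix zu-.
The other pattern: stems with 3 vowels add ve- … -ovi around the stem.
So led → zuled.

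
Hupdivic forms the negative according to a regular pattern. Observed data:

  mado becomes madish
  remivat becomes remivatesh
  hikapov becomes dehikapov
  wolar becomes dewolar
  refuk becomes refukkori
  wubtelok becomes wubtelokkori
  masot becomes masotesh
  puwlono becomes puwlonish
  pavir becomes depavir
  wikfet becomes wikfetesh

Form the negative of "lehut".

lehutesh

masot and puwlono both have last vowel 'o' yet inflect differently (masotesh, puwlonish), so the last vowel is not what conditions the rule; the final letter is.
"lehut" ends in -t. The stems ending in -t (remivat → remivatesh, wikfet → wikfetesh, masot → masotesh) add -esh.
So lehut → lehutesh.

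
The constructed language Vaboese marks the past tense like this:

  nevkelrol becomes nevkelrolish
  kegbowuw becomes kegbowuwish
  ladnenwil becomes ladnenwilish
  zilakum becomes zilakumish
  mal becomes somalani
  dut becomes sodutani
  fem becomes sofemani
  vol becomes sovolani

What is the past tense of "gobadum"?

nevkelrol and mal both end in -l yet inflect differently (nevkelrolish, somalani), so the final letter is not what conditions the rule; the number of vowels is.
"gobadum" has 3 vowels. The stems with 3 vowels (nevkelrol → nevkelrolish, kegbowuw → kegbowuwish, ladnenwil → ladnenwilish) add -ish.
The other pattern: stems with 1 vowel add so- … -ani around the stem.
So gobadum → gobadumish.

gobadumish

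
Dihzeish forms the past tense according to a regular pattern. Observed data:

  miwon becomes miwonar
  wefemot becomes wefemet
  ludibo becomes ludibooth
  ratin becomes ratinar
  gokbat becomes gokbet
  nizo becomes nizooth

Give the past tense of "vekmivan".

vekmivanar

ludibo and miwon both have last vowel 'o' yet inflect differently (ludibooth, miwonar), so the last vowel is not what conditions the rule; the final letter is.
"vekmivan" ends in -n. The stems ending in -n (miwon → miwonar, ratin → ratinar) add -ar.
The other patterns: stems ending in -o add -oth; stems ending in -t change the last vowel to 'e'.
So vekmivan → vekmivanar.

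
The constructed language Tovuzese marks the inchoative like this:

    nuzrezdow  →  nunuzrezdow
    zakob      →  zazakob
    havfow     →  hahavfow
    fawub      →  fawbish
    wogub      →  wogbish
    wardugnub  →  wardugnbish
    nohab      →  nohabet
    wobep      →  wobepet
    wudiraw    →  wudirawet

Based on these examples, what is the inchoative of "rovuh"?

rovhish

zakob and fawub both end in -b yet inflect differently (zazakob, fawbish), so the final letter is not what conditions the rule; the last vowel is.
"rovuh" has last vowel 'u'. The stems whose last vowel is 'u' (fawub → fawbish, wogub → wogbish, wardugnub → wardugnbish) delete the last vowel and add -ish.
The other patterns: stems whose last vowel is 'o' repeat the first consonant+vowel as a prefix; stems whose last vowel is 'a' or 'e' add -et.
So rovuh → rovhish.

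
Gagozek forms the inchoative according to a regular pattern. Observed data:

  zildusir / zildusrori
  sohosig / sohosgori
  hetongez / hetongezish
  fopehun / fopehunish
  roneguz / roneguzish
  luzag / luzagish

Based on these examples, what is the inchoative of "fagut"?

"fagut" has last vowel 'u'. The stems whose last vowel is 'u' (fopehun → fopehunish, roneguz → roneguzish) add -ish.
So fagut → fagutish.

fagutish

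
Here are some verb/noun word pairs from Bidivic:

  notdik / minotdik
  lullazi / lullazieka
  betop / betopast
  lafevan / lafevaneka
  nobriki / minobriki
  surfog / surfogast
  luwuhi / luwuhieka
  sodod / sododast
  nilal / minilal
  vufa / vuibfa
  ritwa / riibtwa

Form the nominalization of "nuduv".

minuduv

lullazi and nobriki both end in -i yet inflect differently (lullazieka, minobriki), so the final letter is not what conditions the rule; the first letter is.
"nuduv" begins with n-. The stems beginning with n- (notdik → minotdik, nobriki → minobriki, nilal → minilal) add the prefix mi-.
So nuduv → minuduv.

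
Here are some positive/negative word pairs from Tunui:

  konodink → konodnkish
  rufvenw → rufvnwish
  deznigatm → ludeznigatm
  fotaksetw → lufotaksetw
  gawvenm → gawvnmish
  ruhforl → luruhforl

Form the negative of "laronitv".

gawvenm and deznigatm both end in -m yet inflect differently (gawvnmish, ludeznigatm), so the final letter is not what conditions the rule; the second-to-last letter is.
"laronitv" has second-to-last letter 't'. The stems whose second-to-last letter is 't' (deznigatm → ludeznigatm, fotaksetw → lufotaksetw) add the prefix lu-.
The other pattern: stems whose second-to-last letter is 'n' delete the last vowel and add -ish.
So laronitv → lularonitv.

lularonitv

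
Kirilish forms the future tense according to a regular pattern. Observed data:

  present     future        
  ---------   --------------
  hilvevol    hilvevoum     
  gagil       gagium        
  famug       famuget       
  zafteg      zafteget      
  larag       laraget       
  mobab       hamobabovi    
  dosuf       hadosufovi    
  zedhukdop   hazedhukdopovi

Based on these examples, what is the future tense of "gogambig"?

"gogambig" ends in -g. The stems ending in -g (famug → famuget, zafteg → zafteget, larag → laraget) add -et.
So gogambig → gogambiget.

gogambiget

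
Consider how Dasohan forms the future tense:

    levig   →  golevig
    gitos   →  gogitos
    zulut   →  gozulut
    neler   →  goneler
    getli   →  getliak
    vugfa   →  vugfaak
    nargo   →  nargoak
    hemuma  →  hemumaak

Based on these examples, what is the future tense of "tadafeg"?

gotadafeg

levig and getli both have last vowel 'i' yet inflect differently (golevig, getliak), so the last vowel is not what conditions the rule; whether the stem ends in a vowel or a consonant is.
"tadafeg" ends in a consonant. The stems ending in a consonant (levig → golevig, gitos → gogitos, zulut → gozulut) add the prefix go-.
The other pattern: stems ending in a vowel add -ak.
So tadafeg → gotadafeg.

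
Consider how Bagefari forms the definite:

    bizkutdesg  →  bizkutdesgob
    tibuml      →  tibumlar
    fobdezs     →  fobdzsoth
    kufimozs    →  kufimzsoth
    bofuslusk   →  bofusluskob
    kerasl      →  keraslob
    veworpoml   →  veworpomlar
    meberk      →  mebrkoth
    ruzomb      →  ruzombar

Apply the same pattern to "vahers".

tibuml and kerasl both end in -l yet inflect differently (tibumlar, keraslob), so the final letter is not what conditions the rule; the second-to-last letter is.
"vahers" has second-to-last letter 'r'. The one such stem in the data (meberk → mebrkoth) deletes the last vowel and adds -oth (as do fobdezs, kufimozs), so the same rule applies.
So vahers → vahrsoth.

vahrsoth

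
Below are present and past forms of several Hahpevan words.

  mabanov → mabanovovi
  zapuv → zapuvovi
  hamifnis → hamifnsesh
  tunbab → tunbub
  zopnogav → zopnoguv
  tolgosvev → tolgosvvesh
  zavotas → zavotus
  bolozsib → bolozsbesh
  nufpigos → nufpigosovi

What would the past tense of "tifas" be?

"tifas" has last vowel 'a'. The stems whose last vowel is 'a' (tunbab → tunbub, zavotas → zavotus, zopnogav → zopnoguv) change the last vowel to 'u'.
The other patterns: stems whose last vowel is 'o' or 'u' add -ovi; stems whose last vowel is 'e' or 'i' delete the last vowel and add -esh.
So tifas → tifus.

tifus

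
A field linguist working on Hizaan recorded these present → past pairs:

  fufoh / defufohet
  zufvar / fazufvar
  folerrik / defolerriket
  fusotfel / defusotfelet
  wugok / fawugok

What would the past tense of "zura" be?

folerrik and wugok both end in -k yet inflect differently (defolerriket, fawugok), so the final letter is not what conditions the rule; the first letter is.
"zura" begins with z-. The one such stem in the data (zufvar → fazufvar) adds the prefix fa-, so the same rule applies.
The other pattern: stems beginning with f- add de- … -et around the stem.
So zura → fazura.

fazura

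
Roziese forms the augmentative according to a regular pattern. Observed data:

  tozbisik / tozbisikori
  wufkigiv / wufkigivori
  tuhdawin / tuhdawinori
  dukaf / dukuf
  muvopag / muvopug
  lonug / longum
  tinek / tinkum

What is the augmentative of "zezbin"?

zezbinori

muvopag and lonug both end in -g yet inflect differently (muvopug, longum), so the final letter is not what conditions the rule; the last vowel is.
"zezbin" has last vowel 'i'. The stems whose last vowel is 'i' (tozbisik → tozbisikori, wufkigiv → wufkigivori, tuhdawin → tuhdawinori) add -ori.
So zezbin → zezbinori.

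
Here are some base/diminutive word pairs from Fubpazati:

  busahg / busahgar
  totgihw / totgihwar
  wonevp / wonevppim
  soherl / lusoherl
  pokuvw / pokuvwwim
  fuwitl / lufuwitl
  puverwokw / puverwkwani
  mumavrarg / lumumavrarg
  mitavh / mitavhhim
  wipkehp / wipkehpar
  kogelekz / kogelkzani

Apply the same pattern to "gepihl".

wonevp and wipkehp both end in -p yet inflect differently (wonevppim, wipkehpar), so the final letter is not what conditions the rule; the second-to-last letter is.
"gepihl" has second-to-last letter 'h'. The stems whose second-to-last letter is 'h' (busahg → busahgar, wipkehp → wipkehpar, totgihw → totgihwar) add -ar.
The other patterns: stems whose second-to-last letter is 'v' double the final consonant and add -im; stems whose second-to-last letter is 'k' delete the last vowel and add -ani; stems whose second-to-last letter is 'r' or 't' add the prefix lu-.
So gepihl → gepihlar.

gepihlar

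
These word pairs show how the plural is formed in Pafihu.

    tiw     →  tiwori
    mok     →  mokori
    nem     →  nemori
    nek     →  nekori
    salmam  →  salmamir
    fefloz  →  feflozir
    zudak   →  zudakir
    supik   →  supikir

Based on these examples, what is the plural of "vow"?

"vow" has 1 vowel. The stems with 1 vowel (tiw → tiwori, mok → mokori, nem → nemori) add -ori.
The other pattern: stems with 2 vowels add -ir.
So vow → vowori.

vowori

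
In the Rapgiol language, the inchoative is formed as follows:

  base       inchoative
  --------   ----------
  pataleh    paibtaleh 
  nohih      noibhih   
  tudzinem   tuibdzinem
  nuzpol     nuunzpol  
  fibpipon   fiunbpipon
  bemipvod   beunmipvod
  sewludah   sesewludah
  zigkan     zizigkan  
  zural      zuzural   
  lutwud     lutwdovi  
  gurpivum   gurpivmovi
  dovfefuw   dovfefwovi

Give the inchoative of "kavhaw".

kakavhaw

pataleh and sewludah both end in -h yet inflect differently (paibtaleh, sesewludah), so the final letter is not what conditions the rule; the last vowel is.
"kavhaw" has last vowel 'a'. The stems whose last vowel is 'a' (sewludah → sesewludah, zigkan → zizigkan, zural → zuzural) repeat the first consonant+vowel as a prefix.
So kavhaw → kakavhaw.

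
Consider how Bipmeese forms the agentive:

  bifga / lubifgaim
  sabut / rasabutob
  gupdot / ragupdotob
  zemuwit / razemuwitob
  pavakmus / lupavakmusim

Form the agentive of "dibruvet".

sabut and pavakmus both have last vowel 'u' yet inflect differently (rasabutob, lupavakmusim), so the last vowel is not what conditions the rule; the final letter is.
"dibruvet" ends in -t. The stems ending in -t (zemuwit → razemuwitob, sabut → rasabutob, gupdot → ragupdotob) add ra- … -ob around the stem.
So dibruvet → radibruvetob.

radibruvetob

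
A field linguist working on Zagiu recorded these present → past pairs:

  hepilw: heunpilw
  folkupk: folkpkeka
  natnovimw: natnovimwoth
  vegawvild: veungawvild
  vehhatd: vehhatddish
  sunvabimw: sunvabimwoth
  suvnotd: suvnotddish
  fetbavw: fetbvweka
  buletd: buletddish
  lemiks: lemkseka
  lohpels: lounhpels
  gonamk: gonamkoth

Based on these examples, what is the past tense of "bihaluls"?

vehhatd and vegawvild both end in -d yet inflect differently (vehhatddish, veungawvild), so the final letter is not what conditions the rule; the second-to-last letter is.
"bihaluls" has second-to-last letter 'l'. The stems whose second-to-last letter is 'l' (vegawvild → veungawvild, hepilw → heunpilw, lohpels → lounhpels) insert -un- after the first vowel.
The other patterns: stems whose second-to-last letter is 't' double the final consonant and add -ish; stems whose second-to-last letter is 'm' add -oth; stems whose second-to-last letter is 'k', 'p' or 'v' delete the last vowel and add -eka.
So bihaluls → biunhaluls.

biunhaluls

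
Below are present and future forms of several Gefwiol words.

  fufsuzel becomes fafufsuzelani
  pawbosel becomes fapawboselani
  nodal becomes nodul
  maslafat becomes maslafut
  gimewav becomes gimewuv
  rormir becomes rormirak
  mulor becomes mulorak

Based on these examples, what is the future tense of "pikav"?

pikuv

"pikav" has last vowel 'a'. The stems whose last vowel is 'a' (nodal → nodul, maslafat → maslafut, gimewav → gimewuv) change the last vowel to 'u'.
So pikav → pikuv.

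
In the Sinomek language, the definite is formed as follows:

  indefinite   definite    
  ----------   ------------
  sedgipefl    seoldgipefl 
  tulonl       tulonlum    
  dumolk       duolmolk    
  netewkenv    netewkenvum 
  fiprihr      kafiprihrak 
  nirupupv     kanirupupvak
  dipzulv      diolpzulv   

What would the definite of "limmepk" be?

sedgipefl and tulonl both end in -l yet inflect differently (seoldgipefl, tulonlum), so the final letter is not what conditions the rule; the second-to-last letter is.
"limmepk" has second-to-last letter 'p'. The one such stem in the data (nirupupv → kanirupupvak) adds ka- … -ak around the stem, so the same rule applies.
So limmepk → kalimmepkak.

kalimmepkak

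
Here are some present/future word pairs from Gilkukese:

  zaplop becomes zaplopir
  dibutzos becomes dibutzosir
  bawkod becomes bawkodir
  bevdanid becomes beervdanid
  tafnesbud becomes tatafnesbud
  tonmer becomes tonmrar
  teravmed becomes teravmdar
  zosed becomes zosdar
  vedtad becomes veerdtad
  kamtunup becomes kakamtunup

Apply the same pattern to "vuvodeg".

vuvodgar

"vuvodeg" has last vowel 'e'. The stems whose last vowel is 'e' (zosed → zosdar, tonmer → tonmrar, teravmed → teravmdar) delete the last vowel and add -ar.
The other patterns: stems whose last vowel is 'u' repeat the first consonant+vowel as a prefix; stems whose last vowel is 'o' add -ir; stems whose last vowel is 'a' or 'i' insert -er- after the first vowel.
So vuvodeg → vuvodgar.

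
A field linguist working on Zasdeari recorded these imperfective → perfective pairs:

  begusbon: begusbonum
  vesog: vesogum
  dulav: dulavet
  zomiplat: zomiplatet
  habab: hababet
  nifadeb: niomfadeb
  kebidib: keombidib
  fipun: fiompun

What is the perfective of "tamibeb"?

habab and nifadeb both end in -b yet inflect differently (hababet, niomfadeb), so the final letter is not what conditions the rule; the last vowel is.
"tamibeb" has last vowel 'e'. The one such stem in the data (nifadeb → niomfadeb) inserts -om- after the first vowel (as do kebidib, fipun), so the same rule applies.
So tamibeb → taommibeb.

taommibeb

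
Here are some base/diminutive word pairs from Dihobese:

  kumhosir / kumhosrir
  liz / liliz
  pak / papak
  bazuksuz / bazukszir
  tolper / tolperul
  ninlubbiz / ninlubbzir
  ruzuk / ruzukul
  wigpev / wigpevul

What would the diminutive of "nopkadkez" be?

nopkadkzir

pak and ruzuk both end in -k yet inflect differently (papak, ruzukul), so the final letter is not what conditions the rule; the number of vowels is.
"nopkadkez" has 3 vowels. The stems with 3 vowels (bazuksuz → bazukszir, ninlubbiz → ninlubbzir, kumhosir → kumhosrir) delete the last vowel and add -ir.
So nopkadkez → nopkadkzir.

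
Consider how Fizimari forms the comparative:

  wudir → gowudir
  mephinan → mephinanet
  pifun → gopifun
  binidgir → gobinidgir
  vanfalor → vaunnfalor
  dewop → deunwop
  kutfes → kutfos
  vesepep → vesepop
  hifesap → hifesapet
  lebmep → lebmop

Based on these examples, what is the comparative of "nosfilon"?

nounsfilon

pifun and mephinan both end in -n yet inflect differently (gopifun, mephinanet), so the final letter is not what conditions the rule; the last vowel is.
"nosfilon" has last vowel 'o'. The stems whose last vowel is 'o' (vanfalor → vaunnfalor, dewop → deunwop) insert -un- after the first vowel.
So nosfilon → nounsfilon.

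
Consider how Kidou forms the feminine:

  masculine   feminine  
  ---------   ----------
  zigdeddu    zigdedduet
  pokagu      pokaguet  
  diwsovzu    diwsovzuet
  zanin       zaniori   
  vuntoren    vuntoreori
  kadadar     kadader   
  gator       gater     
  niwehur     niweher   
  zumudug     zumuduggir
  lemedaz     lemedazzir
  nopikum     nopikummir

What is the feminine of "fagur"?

zigdeddu and niwehur both have last vowel 'u' yet inflect differently (zigdedduet, niweher), so the last vowel is not what conditions the rule; the final letter is.
"fagur" ends in -r. The stems ending in -r (kadadar → kadader, gator → gater, niwehur → niweher) change the last vowel to 'e'.
So fagur → fager.

fager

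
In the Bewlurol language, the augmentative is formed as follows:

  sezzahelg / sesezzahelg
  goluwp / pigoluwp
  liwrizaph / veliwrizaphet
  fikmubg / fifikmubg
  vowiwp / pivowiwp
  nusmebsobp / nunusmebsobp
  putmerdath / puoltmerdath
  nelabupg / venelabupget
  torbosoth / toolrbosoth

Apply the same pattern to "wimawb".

liwrizaph and putmerdath both end in -h yet inflect differently (veliwrizaphet, puoltmerdath), so the final letter is not what conditions the rule; the second-to-last letter is.
"wimawb" has second-to-last letter 'w'. The stems whose second-to-last letter is 'w' (goluwp → pigoluwp, vowiwp → pivowiwp) add the prefix pi-.
So wimawb → piwimawb.

piwimawb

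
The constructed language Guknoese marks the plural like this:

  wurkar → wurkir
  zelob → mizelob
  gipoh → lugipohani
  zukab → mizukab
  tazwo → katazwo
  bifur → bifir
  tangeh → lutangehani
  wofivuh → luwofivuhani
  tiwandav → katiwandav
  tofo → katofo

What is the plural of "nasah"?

lunasahani

wofivuh and bifur both have last vowel 'u' yet inflect differently (luwofivuhani, bifir), so the last vowel is not what conditions the rule; the final letter is.
"nasah" ends in -h. The stems ending in -h (gipoh → lugipohani, wofivuh → luwofivuhani, tangeh → lutangehani) add lu- … -ani around the stem.
The other patterns: stems ending in -r change the last vowel to 'i'; stems ending in -b add the prefix mi-; stems ending in -o or -v add the prefix ka-.
So nasah → lunasahani.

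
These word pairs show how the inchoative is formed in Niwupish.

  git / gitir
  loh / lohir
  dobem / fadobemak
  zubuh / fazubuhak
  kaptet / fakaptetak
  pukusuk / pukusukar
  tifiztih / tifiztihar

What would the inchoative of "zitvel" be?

fazitvelak

loh and zubuh both end in -h yet inflect differently (lohir, fazubuhak), so the final letter is not what conditions the rule; the number of vowels is.
"zitvel" has 2 vowels. The stems with 2 vowels (dobem → fadobemak, zubuh → fazubuhak, kaptet → fakaptetak) add fa- … -ak around the stem.
So zitvel → fazitvelak.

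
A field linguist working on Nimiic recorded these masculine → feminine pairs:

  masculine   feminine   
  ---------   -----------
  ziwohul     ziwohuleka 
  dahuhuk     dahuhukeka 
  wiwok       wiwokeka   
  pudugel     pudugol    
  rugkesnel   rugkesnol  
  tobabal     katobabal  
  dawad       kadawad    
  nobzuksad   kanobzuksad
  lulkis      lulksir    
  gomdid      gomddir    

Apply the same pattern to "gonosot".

gonosoteka

ziwohul and pudugel both end in -l yet inflect differently (ziwohuleka, pudugol), so the final letter is not what conditions the rule; the last vowel is.
"gonosot" has last vowel 'o'. The one such stem in the data (wiwok → wiwokeka) adds -eka, so the same rule applies.
The other patterns: stems whose last vowel is 'e' change the last vowel to 'o'; stems whose last vowel is 'a' add the prefix ka-; stems whose last vowel is 'i' delete the last vowel and add -ir.
So gonosot → gonosoteka.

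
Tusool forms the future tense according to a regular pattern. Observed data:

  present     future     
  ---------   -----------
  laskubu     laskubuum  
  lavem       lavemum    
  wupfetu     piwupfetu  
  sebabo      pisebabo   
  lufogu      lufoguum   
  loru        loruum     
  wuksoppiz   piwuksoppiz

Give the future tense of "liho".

"liho" begins with l-. The stems beginning with l- (lufogu → lufoguum, loru → loruum, laskubu → laskubuum) add -um.
So liho → lihoum.

lihoum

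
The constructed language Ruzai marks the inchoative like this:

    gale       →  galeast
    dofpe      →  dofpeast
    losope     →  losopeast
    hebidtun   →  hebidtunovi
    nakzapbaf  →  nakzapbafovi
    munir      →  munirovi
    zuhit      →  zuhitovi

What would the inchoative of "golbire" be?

golbireast

losope and hebidtun both have 3 vowels yet inflect differently (losopeast, hebidtunovi), so the number of vowels is not what conditions the rule; whether the stem ends in a vowel or a consonant is.
"golbire" ends in a vowel. The stems ending in a vowel (gale → galeast, dofpe → dofpeast, losope → losopeast) add -ast.
The other pattern: stems ending in a consonant add -ovi.
So golbire → golbireast.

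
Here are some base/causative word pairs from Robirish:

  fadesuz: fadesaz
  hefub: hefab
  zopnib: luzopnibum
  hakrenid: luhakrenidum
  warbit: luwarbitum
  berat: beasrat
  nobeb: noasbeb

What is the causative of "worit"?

luworitum

hefub and zopnib both end in -b yet inflect differently (hefab, luzopnibum), so the final letter is not what conditions the rule; the last vowel is.
"worit" has last vowel 'i'. The stems whose last vowel is 'i' (zopnib → luzopnibum, hakrenid → luhakrenidum, warbit → luwarbitum) add lu- … -um around the stem.
So worit → luworitum.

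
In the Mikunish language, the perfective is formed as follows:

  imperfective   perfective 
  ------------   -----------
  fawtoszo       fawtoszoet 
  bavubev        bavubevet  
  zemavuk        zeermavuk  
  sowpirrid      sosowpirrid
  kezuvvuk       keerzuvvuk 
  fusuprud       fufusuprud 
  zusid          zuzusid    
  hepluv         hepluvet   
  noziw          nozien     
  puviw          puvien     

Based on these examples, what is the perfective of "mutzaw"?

mutzaen

"mutzaw" ends in -w. The stems ending in -w (noziw → nozien, puviw → puvien) drop the final letter and add -en.
So mutzaw → mutzaen.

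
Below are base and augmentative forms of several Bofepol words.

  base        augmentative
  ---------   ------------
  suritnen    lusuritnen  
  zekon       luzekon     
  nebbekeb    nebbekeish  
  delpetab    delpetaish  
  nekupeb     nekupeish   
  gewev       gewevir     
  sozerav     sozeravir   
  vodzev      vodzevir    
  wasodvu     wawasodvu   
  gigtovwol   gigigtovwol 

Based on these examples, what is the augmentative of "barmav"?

"barmav" ends in -v. The stems ending in -v (gewev → gewevir, sozerav → sozeravir, vodzev → vodzevir) add -ir.
So barmav → barmavir.

barmavir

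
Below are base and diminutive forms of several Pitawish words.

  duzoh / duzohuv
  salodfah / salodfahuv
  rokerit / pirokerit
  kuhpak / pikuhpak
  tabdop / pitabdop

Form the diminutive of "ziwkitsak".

piziwkitsak

salodfah and kuhpak both have last vowel 'a' yet inflect differently (salodfahuv, pikuhpak), so the last vowel is not what conditions the rule; the final letter is.
"ziwkitsak" ends in -k. The one such stem in the data (kuhpak → pikuhpak) adds the prefix pi-, so the same rule applies.
So ziwkitsak → piziwkitsak.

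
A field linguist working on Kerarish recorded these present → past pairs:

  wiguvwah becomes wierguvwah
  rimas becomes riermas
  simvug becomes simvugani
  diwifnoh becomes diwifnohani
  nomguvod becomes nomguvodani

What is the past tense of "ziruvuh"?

ziruvuhani

wiguvwah and diwifnoh both end in -h yet inflect differently (wierguvwah, diwifnohani), so the final letter is not what conditions the rule; the last vowel is.
"ziruvuh" has last vowel 'u'. The one such stem in the data (simvug → simvugani) adds -ani, so the same rule applies.
So ziruvuh → ziruvuhani.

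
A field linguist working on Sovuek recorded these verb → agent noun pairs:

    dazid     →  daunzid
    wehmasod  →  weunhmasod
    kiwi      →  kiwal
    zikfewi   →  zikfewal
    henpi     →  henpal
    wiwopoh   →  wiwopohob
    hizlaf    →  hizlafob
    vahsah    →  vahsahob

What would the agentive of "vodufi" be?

vodufal

dazid and kiwi both have last vowel 'i' yet inflect differently (daunzid, kiwal), so the last vowel is not what conditions the rule; the final letter is.
"vodufi" ends in -i. The stems ending in -i (kiwi → kiwal, zikfewi → zikfewal, henpi → henpal) drop the final letter and add -al.
So vodufi → vodufal.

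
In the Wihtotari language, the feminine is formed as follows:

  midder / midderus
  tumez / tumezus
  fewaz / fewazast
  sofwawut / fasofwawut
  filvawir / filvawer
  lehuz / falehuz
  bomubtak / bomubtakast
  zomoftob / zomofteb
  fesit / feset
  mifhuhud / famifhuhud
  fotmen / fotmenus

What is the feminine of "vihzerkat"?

"vihzerkat" has last vowel 'a'. The stems whose last vowel is 'a' (bomubtak → bomubtakast, fewaz → fewazast) add -ast.
The other patterns: stems whose last vowel is 'e' add -us; stems whose last vowel is 'u' add the prefix fa-; stems whose last vowel is 'i' or 'o' change the last vowel to 'e'.
So vihzerkat → vihzerkatast.

vihzerkatast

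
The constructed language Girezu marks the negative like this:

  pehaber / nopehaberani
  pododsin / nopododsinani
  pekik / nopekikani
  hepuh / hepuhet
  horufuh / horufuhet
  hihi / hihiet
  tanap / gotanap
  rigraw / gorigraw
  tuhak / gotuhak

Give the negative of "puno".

pekik and tuhak both end in -k yet inflect differently (nopekikani, gotuhak), so the final letter is not what conditions the rule; the first letter is.
"puno" begins with p-. The stems beginning with p- (pehaber → nopehaberani, pododsin → nopododsinani, pekik → nopekikani) add no- … -ani around the stem.
So puno → nopunoani.

nopunoani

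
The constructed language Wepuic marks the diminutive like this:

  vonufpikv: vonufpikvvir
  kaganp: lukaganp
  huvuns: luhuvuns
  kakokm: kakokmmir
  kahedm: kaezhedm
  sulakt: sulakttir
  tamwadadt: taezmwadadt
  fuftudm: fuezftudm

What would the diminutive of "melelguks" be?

melelgukssir

"melelguks" has second-to-last letter 'k'. The stems whose second-to-last letter is 'k' (sulakt → sulakttir, kakokm → kakokmmir, vonufpikv → vonufpikvvir) double the final consonant and add -ir.
The other patterns: stems whose second-to-last letter is 'd' insert -ez- after the first vowel; stems whose second-to-last letter is 'n' add the prefix lu-.
So melelguks → melelgukssir.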